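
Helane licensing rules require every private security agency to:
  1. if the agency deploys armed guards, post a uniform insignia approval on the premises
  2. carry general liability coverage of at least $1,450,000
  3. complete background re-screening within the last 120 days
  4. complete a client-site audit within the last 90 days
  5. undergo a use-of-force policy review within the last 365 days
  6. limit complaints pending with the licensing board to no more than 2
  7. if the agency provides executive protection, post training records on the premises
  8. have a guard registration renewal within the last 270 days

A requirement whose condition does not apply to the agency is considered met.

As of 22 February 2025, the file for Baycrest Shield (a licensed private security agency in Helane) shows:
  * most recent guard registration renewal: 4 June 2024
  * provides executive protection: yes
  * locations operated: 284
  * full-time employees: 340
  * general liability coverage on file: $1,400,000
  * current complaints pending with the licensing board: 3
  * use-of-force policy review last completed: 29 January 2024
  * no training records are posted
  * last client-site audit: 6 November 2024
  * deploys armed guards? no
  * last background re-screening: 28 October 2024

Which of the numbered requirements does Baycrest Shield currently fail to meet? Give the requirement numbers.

2, 4, 5, 6, 7

1. condition 'deploys armed guards' does not hold → requirement n/a → met
2. general liability coverage $1,400,000 < $1,450,000 → not met
3. background re-screening 117 days ago vs limit 120 → met
4. client-site audit 108 days ago vs limit 90 → not met
5. use-of-force policy review 390 days ago vs limit 365 → not met
6. complaints pending with the licensing board 3 > 2 → not met
7. condition 'provides executive protection' holds; training records absent → not met
8. guard registration renewal 263 days ago vs limit 270 → met
Not met: 2, 4, 5, 6, 7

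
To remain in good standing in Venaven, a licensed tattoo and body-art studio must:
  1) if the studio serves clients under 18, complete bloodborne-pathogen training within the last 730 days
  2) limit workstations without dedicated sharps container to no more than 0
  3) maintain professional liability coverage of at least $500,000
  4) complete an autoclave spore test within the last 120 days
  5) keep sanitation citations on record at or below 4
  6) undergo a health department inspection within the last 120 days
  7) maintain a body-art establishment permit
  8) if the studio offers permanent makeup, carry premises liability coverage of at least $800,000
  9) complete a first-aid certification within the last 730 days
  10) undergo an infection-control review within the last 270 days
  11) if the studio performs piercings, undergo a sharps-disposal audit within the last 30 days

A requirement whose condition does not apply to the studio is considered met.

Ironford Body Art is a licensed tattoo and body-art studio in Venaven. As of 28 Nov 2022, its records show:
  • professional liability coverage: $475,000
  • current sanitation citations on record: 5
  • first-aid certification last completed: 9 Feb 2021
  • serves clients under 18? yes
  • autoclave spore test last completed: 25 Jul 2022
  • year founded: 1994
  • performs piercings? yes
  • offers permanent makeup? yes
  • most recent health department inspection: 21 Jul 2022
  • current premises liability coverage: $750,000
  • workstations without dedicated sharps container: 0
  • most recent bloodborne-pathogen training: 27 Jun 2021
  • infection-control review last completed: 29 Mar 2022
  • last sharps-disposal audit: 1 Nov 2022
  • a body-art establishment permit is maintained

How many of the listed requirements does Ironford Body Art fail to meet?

1. condition 'serves clients under 18' holds; bloodborne-pathogen training 519 days ago vs limit 730 → met
2. workstations without dedicated sharps container 0 ≤ 0 → met
3. professional liability coverage $475,000 < $500,000 → not met
4. autoclave spore test 126 days ago vs limit 120 → not met
5. sanitation citations on record 5 > 4 → not met
6. health department inspection 130 days ago vs limit 120 → not met
7. body-art establishment permit present → met
8. condition 'offers permanent makeup' holds; premises liability coverage $750,000 < $800,000 → not met
9. first-aid certification 657 days ago vs limit 730 → met
10. infection-control review 244 days ago vs limit 270 → met
11. condition 'performs piercings' holds; sharps-disposal audit 27 days ago vs limit 30 → met
Not met: 5 of 11

5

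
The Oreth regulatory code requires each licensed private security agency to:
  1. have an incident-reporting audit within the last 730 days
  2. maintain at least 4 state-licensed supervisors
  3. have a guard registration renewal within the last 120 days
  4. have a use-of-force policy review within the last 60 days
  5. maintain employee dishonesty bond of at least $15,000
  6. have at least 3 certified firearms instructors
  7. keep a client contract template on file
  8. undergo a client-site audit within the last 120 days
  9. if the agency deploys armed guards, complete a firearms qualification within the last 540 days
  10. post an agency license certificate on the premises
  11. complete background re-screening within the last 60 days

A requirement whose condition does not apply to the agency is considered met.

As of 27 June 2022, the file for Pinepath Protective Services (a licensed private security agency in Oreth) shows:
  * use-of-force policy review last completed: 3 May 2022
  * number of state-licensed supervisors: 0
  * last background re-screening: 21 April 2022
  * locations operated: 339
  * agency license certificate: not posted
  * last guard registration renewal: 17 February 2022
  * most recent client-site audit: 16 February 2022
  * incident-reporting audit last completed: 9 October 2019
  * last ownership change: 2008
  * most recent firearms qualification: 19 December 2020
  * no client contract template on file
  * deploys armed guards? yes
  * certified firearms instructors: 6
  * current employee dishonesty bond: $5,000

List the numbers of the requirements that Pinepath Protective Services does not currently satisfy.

1. incident-reporting audit 992 days ago vs limit 730 → not met
2. state-licensed supervisors 0 < 4 → not met
3. guard registration renewal 130 days ago vs limit 120 → not met
4. use-of-force policy review 55 days ago vs limit 60 → met
5. employee dishonesty bond $5,000 < $15,000 → not met
6. certified firearms instructors 6 ≥ 3 → met
7. client contract template absent → not met
8. client-site audit 131 days ago vs limit 120 → not met
9. condition 'deploys armed guards' holds; firearms qualification 555 days ago vs limit 540 → not met
10. agency license certificate absent → not met
11. background re-screening 67 days ago vs limit 60 → not met
Not met: 1, 2, 3, 5, 7, 8, 9, 10, 11

1, 2, 3, 5, 7, 8, 9, 10, 11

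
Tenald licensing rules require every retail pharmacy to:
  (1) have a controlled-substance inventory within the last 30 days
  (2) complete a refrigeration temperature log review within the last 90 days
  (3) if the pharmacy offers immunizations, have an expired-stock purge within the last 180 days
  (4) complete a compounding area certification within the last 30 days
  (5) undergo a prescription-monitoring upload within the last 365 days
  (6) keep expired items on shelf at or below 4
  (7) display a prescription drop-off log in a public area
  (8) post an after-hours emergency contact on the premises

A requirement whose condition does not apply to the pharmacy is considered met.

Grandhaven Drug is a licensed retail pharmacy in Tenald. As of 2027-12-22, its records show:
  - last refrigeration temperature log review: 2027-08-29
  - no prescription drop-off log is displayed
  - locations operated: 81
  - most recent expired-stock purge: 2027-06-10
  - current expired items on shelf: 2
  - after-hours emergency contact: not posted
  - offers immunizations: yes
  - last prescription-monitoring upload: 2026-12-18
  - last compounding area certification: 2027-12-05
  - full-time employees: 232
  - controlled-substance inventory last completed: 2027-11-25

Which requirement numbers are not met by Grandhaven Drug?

1. controlled-substance inventory 27 days ago vs limit 30 → met
2. refrigeration temperature log review 115 days ago vs limit 90 → not met
3. condition 'offers immunizations' holds; expired-stock purge 195 days ago vs limit 180 → not met
4. compounding area certification 17 days ago vs limit 30 → met
5. prescription-monitoring upload 369 days ago vs limit 365 → not met
6. expired items on shelf 2 ≤ 4 → met
7. prescription drop-off log absent → not met
8. after-hours emergency contact absent → not met
Not met: 2, 3, 5, 7, 8

2, 3, 5, 7, 8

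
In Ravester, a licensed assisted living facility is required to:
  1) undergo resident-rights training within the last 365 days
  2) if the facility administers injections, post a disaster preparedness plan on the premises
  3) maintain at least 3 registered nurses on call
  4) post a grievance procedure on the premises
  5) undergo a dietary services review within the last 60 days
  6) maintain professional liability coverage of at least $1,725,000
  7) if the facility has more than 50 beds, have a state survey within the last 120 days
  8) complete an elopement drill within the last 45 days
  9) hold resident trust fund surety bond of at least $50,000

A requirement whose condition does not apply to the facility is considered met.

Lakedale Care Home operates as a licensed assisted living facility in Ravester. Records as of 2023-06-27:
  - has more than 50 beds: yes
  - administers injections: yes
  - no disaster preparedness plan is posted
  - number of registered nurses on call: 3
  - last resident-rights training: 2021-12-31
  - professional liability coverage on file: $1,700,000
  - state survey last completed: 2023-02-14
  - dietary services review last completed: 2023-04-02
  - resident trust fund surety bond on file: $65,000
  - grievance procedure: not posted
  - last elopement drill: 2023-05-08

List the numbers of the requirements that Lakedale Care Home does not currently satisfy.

1. resident-rights training 543 days ago vs limit 365 → not met
2. condition 'administers injections' holds; disaster preparedness plan absent → not met
3. registered nurses on call 3 ≥ 3 → met
4. grievance procedure absent → not met
5. dietary services review 86 days ago vs limit 60 → not met
6. professional liability coverage $1,700,000 < $1,725,000 → not met
7. condition 'has more than 50 beds' holds; state survey 133 days ago vs limit 120 → not met
8. elopement drill 50 days ago vs limit 45 → not met
9. resident trust fund surety bond $65,000 ≥ $50,000 → met
Not met: 1, 2, 4, 5, 6, 7, 8

1, 2, 4, 5, 6, 7, 8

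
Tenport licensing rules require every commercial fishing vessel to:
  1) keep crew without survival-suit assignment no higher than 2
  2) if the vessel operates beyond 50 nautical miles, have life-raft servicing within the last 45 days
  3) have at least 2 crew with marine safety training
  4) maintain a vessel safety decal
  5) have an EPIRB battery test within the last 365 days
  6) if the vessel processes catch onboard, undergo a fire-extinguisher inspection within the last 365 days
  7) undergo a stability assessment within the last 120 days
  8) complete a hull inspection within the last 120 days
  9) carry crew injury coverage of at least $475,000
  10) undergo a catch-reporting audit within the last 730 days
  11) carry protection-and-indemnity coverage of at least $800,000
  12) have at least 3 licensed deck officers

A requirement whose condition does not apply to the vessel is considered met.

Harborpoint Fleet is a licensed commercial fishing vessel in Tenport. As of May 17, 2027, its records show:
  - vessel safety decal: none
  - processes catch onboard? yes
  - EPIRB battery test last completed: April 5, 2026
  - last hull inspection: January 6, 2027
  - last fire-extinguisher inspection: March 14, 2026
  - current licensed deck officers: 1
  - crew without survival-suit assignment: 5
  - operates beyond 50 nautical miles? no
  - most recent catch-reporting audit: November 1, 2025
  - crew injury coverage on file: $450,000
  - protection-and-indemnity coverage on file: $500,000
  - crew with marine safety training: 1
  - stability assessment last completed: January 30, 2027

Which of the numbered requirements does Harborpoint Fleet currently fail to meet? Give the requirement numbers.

1, 3, 4, 5, 6, 8, 9, 11, 12

1. crew without survival-suit assignment 5 > 2 → not met
2. condition 'operates beyond 50 nautical miles' does not hold → requirement n/a → met
3. crew with marine safety training 1 < 2 → not met
4. vessel safety decal absent → not met
5. EPIRB battery test 407 days ago vs limit 365 → not met
6. condition 'processes catch onboard' holds; fire-extinguisher inspection 429 days ago vs limit 365 → not met
7. stability assessment 107 days ago vs limit 120 → met
8. hull inspection 131 days ago vs limit 120 → not met
9. crew injury coverage $450,000 < $475,000 → not met
10. catch-reporting audit 562 days ago vs limit 730 → met
11. protection-and-indemnity coverage $500,000 < $800,000 → not met
12. licensed deck officers 1 < 3 → not met
Not met: 1, 3, 4, 5, 6, 8, 9, 11, 12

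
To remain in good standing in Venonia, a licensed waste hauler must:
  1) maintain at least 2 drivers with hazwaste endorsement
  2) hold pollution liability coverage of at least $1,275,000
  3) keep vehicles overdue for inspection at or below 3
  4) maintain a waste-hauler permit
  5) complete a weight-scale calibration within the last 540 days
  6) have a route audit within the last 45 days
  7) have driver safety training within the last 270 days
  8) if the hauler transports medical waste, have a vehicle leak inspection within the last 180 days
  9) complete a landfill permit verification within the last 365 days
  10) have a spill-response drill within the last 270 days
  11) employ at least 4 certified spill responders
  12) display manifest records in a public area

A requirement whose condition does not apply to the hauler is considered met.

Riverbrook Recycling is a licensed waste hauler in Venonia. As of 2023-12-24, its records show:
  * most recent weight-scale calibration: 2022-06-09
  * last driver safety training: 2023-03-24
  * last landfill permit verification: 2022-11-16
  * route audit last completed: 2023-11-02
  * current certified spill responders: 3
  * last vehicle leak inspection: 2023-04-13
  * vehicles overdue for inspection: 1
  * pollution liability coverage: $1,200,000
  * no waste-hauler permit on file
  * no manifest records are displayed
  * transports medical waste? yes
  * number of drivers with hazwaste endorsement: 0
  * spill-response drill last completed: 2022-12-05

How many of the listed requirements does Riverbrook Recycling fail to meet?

1. drivers with hazwaste endorsement 0 < 2 → not met
2. pollution liability coverage $1,200,000 < $1,275,000 → not met
3. vehicles overdue for inspection 1 ≤ 3 → met
4. waste-hauler permit absent → not met
5. weight-scale calibration 563 days ago vs limit 540 → not met
6. route audit 52 days ago vs limit 45 → not met
7. driver safety training 275 days ago vs limit 270 → not met
8. condition 'transports medical waste' holds; vehicle leak inspection 255 days ago vs limit 180 → not met
9. landfill permit verification 403 days ago vs limit 365 → not met
10. spill-response drill 384 days ago vs limit 270 → not met
11. certified spill responders 3 < 4 → not met
12. manifest records absent → not met
Not met: 11 of 12

11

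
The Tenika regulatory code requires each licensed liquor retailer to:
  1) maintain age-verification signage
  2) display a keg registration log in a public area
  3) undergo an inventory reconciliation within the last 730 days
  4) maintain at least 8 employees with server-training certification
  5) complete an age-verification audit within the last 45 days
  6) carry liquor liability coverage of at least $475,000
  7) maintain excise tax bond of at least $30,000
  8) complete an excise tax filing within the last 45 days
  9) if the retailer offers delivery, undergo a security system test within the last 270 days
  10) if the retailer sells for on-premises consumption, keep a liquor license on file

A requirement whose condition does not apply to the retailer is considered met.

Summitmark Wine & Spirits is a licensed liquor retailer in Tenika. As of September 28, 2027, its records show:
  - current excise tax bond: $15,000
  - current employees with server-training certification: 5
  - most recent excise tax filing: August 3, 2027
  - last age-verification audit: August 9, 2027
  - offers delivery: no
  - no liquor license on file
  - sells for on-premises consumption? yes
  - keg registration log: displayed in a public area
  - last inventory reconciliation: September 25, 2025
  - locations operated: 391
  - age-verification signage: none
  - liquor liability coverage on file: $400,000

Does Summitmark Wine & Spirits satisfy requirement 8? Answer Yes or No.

8. excise tax filing 56 days ago vs limit 45 → not met

No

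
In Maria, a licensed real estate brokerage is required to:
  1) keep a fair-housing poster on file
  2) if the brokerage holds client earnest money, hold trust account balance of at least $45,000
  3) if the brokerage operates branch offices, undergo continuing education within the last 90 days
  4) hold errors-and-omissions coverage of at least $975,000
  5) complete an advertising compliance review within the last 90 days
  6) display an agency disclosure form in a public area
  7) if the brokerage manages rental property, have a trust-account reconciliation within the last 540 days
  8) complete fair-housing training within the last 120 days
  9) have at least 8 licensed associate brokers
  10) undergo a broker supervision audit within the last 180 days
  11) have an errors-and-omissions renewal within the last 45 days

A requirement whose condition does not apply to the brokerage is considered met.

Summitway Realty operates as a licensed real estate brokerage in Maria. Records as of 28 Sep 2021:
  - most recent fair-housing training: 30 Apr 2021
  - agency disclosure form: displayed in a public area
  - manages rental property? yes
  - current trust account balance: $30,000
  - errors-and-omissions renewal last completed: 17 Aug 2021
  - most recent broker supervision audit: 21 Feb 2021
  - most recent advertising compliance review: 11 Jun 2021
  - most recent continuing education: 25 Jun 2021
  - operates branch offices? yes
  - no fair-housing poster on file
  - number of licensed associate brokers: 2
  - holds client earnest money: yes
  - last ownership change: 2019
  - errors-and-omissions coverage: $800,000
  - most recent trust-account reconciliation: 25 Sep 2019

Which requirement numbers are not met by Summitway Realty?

1, 2, 3, 4, 5, 7, 8, 9, 10

1. fair-housing poster absent → not met
2. condition 'holds client earnest money' holds; trust account balance $30,000 < $45,000 → not met
3. condition 'operates branch offices' holds; continuing education 95 days ago vs limit 90 → not met
4. errors-and-omissions coverage $800,000 < $975,000 → not met
5. advertising compliance review 109 days ago vs limit 90 → not met
6. agency disclosure form present → met
7. condition 'manages rental property' holds; trust-account reconciliation 734 days ago vs limit 540 → not met
8. fair-housing training 151 days ago vs limit 120 → not met
9. licensed associate brokers 2 < 8 → not met
10. broker supervision audit 219 days ago vs limit 180 → not met
11. errors-and-omissions renewal 42 days ago vs limit 45 → met
Not met: 1, 2, 3, 4, 5, 7, 8, 9, 10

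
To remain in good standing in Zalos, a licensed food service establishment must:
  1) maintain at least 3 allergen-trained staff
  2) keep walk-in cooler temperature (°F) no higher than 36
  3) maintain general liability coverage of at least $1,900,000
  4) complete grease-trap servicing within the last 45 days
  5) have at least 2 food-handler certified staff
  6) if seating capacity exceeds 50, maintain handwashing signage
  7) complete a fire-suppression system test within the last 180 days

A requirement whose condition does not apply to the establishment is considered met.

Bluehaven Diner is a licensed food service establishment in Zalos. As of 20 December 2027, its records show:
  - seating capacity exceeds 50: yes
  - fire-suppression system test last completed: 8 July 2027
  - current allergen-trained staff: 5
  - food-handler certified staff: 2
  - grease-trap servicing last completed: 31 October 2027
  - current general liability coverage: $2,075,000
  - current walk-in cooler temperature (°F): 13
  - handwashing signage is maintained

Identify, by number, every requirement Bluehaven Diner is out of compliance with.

1. allergen-trained staff 5 ≥ 3 → met
2. walk-in cooler temperature (°F) 13 ≤ 36 → met
3. general liability coverage $2,075,000 ≥ $1,900,000 → met
4. grease-trap servicing 50 days ago vs limit 45 → not met
5. food-handler certified staff 2 ≥ 2 → met
6. condition 'seating capacity exceeds 50' holds; handwashing signage present → met
7. fire-suppression system test 165 days ago vs limit 180 → met
Not met: 4

4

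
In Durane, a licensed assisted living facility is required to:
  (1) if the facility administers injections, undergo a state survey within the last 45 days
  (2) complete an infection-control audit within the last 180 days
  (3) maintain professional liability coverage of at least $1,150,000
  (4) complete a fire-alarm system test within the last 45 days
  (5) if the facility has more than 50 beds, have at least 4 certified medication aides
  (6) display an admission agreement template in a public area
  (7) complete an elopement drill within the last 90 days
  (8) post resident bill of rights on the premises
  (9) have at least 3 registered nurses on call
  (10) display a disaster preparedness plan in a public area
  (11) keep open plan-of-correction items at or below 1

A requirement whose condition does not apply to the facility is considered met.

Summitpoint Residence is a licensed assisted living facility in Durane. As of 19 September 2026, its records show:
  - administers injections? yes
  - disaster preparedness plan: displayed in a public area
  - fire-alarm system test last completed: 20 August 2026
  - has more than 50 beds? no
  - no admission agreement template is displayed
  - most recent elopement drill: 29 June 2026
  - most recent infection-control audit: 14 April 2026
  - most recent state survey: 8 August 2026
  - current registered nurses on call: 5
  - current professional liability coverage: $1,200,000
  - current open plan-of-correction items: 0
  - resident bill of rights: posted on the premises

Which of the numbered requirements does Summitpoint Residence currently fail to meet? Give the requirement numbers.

1. condition 'administers injections' holds; state survey 42 days ago vs limit 45 → met
2. infection-control audit 158 days ago vs limit 180 → met
3. professional liability coverage $1,200,000 ≥ $1,150,000 → met
4. fire-alarm system test 30 days ago vs limit 45 → met
5. condition 'has more than 50 beds' does not hold → requirement n/a → met
6. admission agreement template absent → not met
7. elopement drill 82 days ago vs limit 90 → met
8. resident bill of rights present → met
9. registered nurses on call 5 ≥ 3 → met
10. disaster preparedness plan present → met
11. open plan-of-correction items 0 ≤ 1 → met
Not met: 6

6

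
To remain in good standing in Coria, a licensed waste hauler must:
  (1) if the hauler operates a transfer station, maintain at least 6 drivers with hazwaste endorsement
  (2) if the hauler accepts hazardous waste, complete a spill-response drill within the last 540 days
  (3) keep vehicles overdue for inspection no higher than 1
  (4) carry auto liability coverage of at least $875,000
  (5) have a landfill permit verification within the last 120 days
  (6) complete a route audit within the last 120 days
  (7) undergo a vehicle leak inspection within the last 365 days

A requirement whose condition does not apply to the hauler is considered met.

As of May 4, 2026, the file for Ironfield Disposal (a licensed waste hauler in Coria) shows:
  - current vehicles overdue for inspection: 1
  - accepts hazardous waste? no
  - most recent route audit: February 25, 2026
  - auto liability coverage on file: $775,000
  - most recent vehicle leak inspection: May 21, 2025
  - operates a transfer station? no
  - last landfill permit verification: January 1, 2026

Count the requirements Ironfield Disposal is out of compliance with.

2

1. condition 'operates a transfer station' does not hold → requirement n/a → met
2. condition 'accepts hazardous waste' does not hold → requirement n/a → met
3. vehicles overdue for inspection 1 ≤ 1 → met
4. auto liability coverage $775,000 < $875,000 → not met
5. landfill permit verification 123 days ago vs limit 120 → not met
6. route audit 68 days ago vs limit 120 → met
7. vehicle leak inspection 348 days ago vs limit 365 → met
Not met: 2 of 7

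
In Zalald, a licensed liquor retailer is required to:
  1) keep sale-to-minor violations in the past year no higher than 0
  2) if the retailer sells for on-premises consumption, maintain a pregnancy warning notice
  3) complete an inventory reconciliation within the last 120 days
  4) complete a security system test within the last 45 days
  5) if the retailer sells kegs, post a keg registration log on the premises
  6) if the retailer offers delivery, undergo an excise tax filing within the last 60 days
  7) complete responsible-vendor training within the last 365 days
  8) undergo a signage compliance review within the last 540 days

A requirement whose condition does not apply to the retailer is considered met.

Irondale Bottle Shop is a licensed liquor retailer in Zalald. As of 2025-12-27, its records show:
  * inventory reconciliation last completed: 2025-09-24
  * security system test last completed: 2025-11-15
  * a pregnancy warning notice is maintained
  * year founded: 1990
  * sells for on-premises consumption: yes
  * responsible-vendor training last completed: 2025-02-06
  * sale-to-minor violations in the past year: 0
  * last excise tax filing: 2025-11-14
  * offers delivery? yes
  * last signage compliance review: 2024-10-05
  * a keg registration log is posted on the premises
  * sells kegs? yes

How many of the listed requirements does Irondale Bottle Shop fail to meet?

1. sale-to-minor violations in the past year 0 ≤ 0 → met
2. condition 'sells for on-premises consumption' holds; pregnancy warning notice present → met
3. inventory reconciliation 94 days ago vs limit 120 → met
4. security system test 42 days ago vs limit 45 → met
5. condition 'sells kegs' holds; keg registration log present → met
6. condition 'offers delivery' holds; excise tax filing 43 days ago vs limit 60 → met
7. responsible-vendor training 324 days ago vs limit 365 → met
8. signage compliance review 448 days ago vs limit 540 → met
Not met: 0 of 8

0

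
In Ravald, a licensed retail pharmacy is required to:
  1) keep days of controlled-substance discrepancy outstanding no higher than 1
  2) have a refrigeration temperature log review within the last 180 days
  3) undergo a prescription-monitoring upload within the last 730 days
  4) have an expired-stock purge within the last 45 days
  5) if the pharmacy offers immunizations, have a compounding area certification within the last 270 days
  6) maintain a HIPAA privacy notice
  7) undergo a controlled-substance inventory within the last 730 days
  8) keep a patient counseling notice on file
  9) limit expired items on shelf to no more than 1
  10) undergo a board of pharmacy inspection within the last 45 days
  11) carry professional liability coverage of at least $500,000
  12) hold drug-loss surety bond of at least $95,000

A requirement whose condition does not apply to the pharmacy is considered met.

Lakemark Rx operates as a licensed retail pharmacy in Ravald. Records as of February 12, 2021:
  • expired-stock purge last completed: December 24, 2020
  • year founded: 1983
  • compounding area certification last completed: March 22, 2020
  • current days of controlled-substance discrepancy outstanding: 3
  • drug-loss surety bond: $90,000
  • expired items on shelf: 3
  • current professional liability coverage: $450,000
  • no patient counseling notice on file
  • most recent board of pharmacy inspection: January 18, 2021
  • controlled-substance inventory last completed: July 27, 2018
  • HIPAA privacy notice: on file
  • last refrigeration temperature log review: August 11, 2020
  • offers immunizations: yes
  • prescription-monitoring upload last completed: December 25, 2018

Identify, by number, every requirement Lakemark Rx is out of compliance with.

1. days of controlled-substance discrepancy outstanding 3 > 1 → not met
2. refrigeration temperature log review 185 days ago vs limit 180 → not met
3. prescription-monitoring upload 780 days ago vs limit 730 → not met
4. expired-stock purge 50 days ago vs limit 45 → not met
5. condition 'offers immunizations' holds; compounding area certification 327 days ago vs limit 270 → not met
6. HIPAA privacy notice present → met
7. controlled-substance inventory 931 days ago vs limit 730 → not met
8. patient counseling notice absent → not met
9. expired items on shelf 3 > 1 → not met
10. board of pharmacy inspection 25 days ago vs limit 45 → met
11. professional liability coverage $450,000 < $500,000 → not met
12. drug-loss surety bond $90,000 < $95,000 → not met
Not met: 1, 2, 3, 4, 5, 7, 8, 9, 11, 12

1, 2, 3, 4, 5, 7, 8, 9, 11, 12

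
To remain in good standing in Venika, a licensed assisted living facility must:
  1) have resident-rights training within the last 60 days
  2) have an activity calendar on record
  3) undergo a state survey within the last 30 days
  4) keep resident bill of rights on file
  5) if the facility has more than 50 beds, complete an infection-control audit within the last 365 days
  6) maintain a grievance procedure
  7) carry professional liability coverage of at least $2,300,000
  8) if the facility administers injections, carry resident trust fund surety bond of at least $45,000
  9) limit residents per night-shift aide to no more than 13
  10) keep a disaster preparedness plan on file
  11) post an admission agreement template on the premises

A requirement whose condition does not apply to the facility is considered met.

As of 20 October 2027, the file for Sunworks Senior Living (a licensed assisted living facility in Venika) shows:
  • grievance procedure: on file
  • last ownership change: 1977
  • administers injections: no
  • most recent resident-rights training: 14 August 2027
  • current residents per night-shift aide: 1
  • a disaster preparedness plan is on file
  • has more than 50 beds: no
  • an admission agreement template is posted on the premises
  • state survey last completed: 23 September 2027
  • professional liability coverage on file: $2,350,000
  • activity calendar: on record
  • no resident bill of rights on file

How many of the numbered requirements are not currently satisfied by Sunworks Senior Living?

2

1. resident-rights training 67 days ago vs limit 60 → not met
2. activity calendar present → met
3. state survey 27 days ago vs limit 30 → met
4. resident bill of rights absent → not met
5. condition 'has more than 50 beds' does not hold → requirement n/a → met
6. grievance procedure present → met
7. professional liability coverage $2,350,000 ≥ $2,300,000 → met
8. condition 'administers injections' does not hold → requirement n/a → met
9. residents per night-shift aide 1 ≤ 13 → met
10. disaster preparedness plan present → met
11. admission agreement template present → met
Not met: 2 of 11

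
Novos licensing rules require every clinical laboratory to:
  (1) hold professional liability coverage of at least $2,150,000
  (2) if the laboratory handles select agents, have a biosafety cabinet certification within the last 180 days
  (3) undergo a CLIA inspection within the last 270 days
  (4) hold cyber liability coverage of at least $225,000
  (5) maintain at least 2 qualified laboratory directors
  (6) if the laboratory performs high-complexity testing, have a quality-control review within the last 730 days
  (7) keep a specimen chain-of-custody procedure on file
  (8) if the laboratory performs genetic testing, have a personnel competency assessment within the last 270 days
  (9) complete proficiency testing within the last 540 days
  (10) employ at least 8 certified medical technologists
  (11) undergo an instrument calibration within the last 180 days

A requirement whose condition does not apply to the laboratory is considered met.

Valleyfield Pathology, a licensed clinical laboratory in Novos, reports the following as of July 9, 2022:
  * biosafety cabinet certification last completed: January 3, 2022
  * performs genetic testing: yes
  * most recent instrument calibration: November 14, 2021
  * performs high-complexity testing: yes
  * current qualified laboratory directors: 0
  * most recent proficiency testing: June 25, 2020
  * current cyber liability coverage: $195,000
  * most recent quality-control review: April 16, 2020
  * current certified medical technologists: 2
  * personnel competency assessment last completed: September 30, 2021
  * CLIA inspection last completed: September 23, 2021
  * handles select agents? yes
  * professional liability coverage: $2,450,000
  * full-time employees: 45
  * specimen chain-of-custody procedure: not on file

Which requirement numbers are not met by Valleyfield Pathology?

2, 3, 4, 5, 6, 7, 8, 9, 10, 11

1. professional liability coverage $2,450,000 ≥ $2,150,000 → met
2. condition 'handles select agents' holds; biosafety cabinet certification 187 days ago vs limit 180 → not met
3. CLIA inspection 289 days ago vs limit 270 → not met
4. cyber liability coverage $195,000 < $225,000 → not met
5. qualified laboratory directors 0 < 2 → not met
6. condition 'performs high-complexity testing' holds; quality-control review 814 days ago vs limit 730 → not met
7. specimen chain-of-custody procedure absent → not met
8. condition 'performs genetic testing' holds; personnel competency assessment 282 days ago vs limit 270 → not met
9. proficiency testing 744 days ago vs limit 540 → not met
10. certified medical technologists 2 < 8 → not met
11. instrument calibration 237 days ago vs limit 180 → not met
Not met: 2, 3, 4, 5, 6, 7, 8, 9, 10, 11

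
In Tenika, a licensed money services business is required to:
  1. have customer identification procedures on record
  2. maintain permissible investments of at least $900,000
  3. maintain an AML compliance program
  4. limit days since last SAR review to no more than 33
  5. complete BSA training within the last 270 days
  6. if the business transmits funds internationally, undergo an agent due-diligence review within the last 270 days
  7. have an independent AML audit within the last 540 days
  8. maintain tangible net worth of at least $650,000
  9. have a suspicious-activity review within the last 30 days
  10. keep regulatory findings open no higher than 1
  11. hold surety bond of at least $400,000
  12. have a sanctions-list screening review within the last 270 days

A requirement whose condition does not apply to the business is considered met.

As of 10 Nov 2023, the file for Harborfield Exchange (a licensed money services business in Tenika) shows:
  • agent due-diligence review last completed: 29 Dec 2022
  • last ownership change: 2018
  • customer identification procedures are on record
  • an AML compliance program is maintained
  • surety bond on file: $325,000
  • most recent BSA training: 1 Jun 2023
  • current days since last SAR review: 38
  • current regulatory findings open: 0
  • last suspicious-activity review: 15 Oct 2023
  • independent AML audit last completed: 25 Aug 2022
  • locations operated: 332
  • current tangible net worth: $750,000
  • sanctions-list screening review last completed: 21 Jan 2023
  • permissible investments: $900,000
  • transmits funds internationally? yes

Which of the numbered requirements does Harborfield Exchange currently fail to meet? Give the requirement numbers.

4, 6, 11, 12

1. customer identification procedures present → met
2. permissible investments $900,000 ≥ $900,000 → met
3. AML compliance program present → met
4. days since last SAR review 38 > 33 → not met
5. BSA training 162 days ago vs limit 270 → met
6. condition 'transmits funds internationally' holds; agent due-diligence review 316 days ago vs limit 270 → not met
7. independent AML audit 442 days ago vs limit 540 → met
8. tangible net worth $750,000 ≥ $650,000 → met
9. suspicious-activity review 26 days ago vs limit 30 → met
10. regulatory findings open 0 ≤ 1 → met
11. surety bond $325,000 < $400,000 → not met
12. sanctions-list screening review 293 days ago vs limit 270 → not met
Not met: 4, 6, 11, 12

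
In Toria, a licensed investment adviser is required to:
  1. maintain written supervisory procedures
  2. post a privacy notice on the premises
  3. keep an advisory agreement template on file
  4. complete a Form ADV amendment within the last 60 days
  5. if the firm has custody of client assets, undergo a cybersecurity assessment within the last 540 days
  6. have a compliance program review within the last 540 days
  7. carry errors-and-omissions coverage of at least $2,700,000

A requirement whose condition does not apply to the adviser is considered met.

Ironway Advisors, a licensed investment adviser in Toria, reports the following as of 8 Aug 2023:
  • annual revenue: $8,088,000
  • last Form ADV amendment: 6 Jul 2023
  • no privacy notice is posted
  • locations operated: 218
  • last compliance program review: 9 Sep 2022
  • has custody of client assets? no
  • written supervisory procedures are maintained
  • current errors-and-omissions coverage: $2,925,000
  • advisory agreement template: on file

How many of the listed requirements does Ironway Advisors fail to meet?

1

1. written supervisory procedures present → met
2. privacy notice absent → not met
3. advisory agreement template present → met
4. Form ADV amendment 33 days ago vs limit 60 → met
5. condition 'has custody of client assets' does not hold → requirement n/a → met
6. compliance program review 333 days ago vs limit 540 → met
7. errors-and-omissions coverage $2,925,000 ≥ $2,700,000 → met
Not met: 1 of 7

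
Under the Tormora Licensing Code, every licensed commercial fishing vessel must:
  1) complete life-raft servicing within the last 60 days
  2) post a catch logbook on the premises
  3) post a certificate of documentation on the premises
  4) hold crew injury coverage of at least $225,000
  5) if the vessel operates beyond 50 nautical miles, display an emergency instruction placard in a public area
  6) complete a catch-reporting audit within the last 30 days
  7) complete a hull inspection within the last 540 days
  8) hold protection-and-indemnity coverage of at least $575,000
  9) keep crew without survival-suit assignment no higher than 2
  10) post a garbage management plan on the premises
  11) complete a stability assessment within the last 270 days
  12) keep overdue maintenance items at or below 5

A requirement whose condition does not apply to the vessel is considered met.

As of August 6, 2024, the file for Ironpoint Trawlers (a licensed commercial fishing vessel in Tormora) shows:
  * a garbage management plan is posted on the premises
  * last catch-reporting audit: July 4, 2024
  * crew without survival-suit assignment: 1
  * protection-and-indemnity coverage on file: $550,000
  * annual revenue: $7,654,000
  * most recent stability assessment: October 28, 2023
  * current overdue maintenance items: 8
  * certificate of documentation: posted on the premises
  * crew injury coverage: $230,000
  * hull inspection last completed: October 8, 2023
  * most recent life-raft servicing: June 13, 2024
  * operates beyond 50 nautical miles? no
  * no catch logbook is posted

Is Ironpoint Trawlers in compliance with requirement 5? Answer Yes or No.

5. condition 'operates beyond 50 nautical miles' does not hold → requirement n/a → met

Yes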